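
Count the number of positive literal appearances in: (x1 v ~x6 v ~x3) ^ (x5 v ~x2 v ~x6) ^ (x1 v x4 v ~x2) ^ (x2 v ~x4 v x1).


Scan each clause for unnegated literals.
Clause 1: 1 positive; Clause 2: 1 positive; Clause 3: 2 positive; Clause 4: 2 positive.
Total positive literal occurrences = 6.

6


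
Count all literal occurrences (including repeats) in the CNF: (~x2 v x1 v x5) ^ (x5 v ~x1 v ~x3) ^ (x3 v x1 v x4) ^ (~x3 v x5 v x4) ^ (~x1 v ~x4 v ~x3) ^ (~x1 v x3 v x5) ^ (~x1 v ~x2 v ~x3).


Clause lengths: 3, 3, 3, 3, 3, 3, 3.
Sum = 3 + 3 + 3 + 3 + 3 + 3 + 3 = 21.

21


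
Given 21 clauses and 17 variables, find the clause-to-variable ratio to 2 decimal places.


Clause-to-variable ratio = clauses / variables.
21 / 17 = 1.24.

1.24


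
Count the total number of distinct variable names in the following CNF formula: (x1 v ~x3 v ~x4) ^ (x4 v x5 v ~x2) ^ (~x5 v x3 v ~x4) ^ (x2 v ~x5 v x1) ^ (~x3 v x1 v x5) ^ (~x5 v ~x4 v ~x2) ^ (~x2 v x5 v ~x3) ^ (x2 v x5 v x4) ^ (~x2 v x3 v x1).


Identify each distinct variable in the formula.
Variables found: x1, x2, x3, x4, x5.
Total distinct variables = 5.

5


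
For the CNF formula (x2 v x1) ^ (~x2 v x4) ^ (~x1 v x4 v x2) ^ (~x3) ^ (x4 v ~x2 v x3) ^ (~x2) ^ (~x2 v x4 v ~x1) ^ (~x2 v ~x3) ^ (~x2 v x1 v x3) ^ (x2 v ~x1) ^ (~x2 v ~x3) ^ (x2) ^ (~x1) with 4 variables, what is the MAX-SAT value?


Enumerate all 16 truth assignments.
For each, count how many of the 13 clauses are satisfied.
The formula is not fully satisfiable, so the maximum is below 13.
Maximum simultaneously satisfiable clauses = 11.

11


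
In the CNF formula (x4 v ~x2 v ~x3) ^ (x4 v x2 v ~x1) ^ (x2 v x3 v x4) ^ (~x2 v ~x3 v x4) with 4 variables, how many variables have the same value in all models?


Find all satisfying assignments: 11 model(s).
Check which variables have the same value in every model.
No variable is fixed across all models.
Backbone size = 0.

0


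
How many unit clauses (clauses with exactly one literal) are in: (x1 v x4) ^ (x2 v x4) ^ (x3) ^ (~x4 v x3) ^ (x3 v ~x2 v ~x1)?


A unit clause contains exactly one literal.
Unit clauses found: (x3).
Count = 1.

1


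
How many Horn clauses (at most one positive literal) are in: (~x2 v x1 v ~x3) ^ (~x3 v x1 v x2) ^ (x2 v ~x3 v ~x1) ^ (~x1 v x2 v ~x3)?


A Horn clause has at most one positive literal.
Clause 1: 1 positive lit(s) -> Horn
Clause 2: 2 positive lit(s) -> not Horn
Clause 3: 1 positive lit(s) -> Horn
Clause 4: 1 positive lit(s) -> Horn
Total Horn clauses = 3.

3


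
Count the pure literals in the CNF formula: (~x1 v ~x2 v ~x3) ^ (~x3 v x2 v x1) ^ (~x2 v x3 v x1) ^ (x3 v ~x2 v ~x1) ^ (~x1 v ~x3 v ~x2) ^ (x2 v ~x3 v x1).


A pure literal appears in only one polarity across all clauses.
No pure literals found.
Count = 0.

0


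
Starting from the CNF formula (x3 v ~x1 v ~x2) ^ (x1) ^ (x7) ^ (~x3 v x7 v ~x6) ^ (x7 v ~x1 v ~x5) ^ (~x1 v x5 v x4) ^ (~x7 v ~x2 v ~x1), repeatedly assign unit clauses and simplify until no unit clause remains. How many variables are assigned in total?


Unit propagation repeatedly assigns the literal in any unit clause, then simplifies.
Assignments in order: x1 = T, x7 = T, x2 = F.
No further unit clauses remain.
Total variables assigned = 3.

3


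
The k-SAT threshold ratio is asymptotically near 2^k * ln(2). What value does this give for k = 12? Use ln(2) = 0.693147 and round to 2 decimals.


Using the asymptotic formula: threshold ~ 2^k * ln(2).
2^12 = 4096.
4096 * 0.693147 = 2839.13.

2839.13


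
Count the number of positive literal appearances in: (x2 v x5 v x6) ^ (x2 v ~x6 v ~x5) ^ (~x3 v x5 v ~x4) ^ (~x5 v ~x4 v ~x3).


Scan each clause for unnegated literals.
Clause 1: 3 positive; Clause 2: 1 positive; Clause 3: 1 positive; Clause 4: 0 positive.
Total positive literal occurrences = 5.

5


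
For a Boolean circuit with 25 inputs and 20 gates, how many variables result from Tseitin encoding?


The Tseitin transformation introduces one auxiliary variable per gate.
Total variables = inputs + gates = 25 + 20 = 45.

45


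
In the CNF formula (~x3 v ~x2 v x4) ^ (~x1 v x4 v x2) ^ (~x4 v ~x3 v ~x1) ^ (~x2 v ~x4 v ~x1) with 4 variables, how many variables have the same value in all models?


Find all satisfying assignments: 9 model(s).
Check which variables have the same value in every model.
No variable is fixed across all models.
Backbone size = 0.

0


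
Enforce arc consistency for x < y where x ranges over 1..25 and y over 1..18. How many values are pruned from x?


For the constraint x < y, x needs a supporting value in y's domain.
x can be at most 17 (one less than y's maximum).
Valid x values from domain: 17 out of 25.
Pruned = 25 - 17 = 8.

8


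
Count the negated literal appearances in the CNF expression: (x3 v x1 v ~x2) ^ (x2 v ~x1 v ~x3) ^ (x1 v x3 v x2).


Scan each clause for negated literals.
Clause 1: 1 negative; Clause 2: 2 negative; Clause 3: 0 negative.
Total negative literal occurrences = 3.

3


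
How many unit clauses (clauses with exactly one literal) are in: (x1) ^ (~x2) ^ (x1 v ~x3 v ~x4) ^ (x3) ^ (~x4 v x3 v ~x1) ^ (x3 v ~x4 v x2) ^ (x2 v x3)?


A unit clause contains exactly one literal.
Unit clauses found: (x1), (~x2), (x3).
Count = 3.

3


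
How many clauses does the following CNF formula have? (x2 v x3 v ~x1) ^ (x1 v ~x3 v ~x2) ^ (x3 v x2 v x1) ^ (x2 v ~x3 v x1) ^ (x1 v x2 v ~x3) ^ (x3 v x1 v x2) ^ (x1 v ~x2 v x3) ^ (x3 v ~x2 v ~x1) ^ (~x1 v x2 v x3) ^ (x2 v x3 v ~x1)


Each group enclosed in parentheses joined by ^ is one clause.
Counting the conjuncts: 10 clauses.

10


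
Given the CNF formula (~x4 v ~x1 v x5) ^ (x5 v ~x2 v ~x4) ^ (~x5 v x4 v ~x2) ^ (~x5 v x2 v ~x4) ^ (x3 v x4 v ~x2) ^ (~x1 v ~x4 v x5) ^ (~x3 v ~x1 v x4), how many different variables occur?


Identify each distinct variable in the formula.
Variables found: x1, x2, x3, x4, x5.
Total distinct variables = 5.

5


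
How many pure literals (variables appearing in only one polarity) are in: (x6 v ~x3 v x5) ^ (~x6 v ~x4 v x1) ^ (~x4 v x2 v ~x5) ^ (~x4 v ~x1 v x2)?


A pure literal appears in only one polarity across all clauses.
Pure literals: x2 (positive only), x3 (negative only), x4 (negative only).
Count = 3.

3


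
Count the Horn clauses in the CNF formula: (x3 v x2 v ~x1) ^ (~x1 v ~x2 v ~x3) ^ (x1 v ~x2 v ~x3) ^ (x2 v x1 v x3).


A Horn clause has at most one positive literal.
Clause 1: 2 positive lit(s) -> not Horn
Clause 2: 0 positive lit(s) -> Horn
Clause 3: 1 positive lit(s) -> Horn
Clause 4: 3 positive lit(s) -> not Horn
Total Horn clauses = 2.

2


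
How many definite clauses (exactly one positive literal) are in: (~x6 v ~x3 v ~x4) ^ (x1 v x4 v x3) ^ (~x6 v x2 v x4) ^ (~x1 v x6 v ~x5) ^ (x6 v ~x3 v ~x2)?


A definite clause has exactly one positive literal.
Clause 1: 0 positive -> not definite
Clause 2: 3 positive -> not definite
Clause 3: 2 positive -> not definite
Clause 4: 1 positive -> definite
Clause 5: 1 positive -> definite
Definite clause count = 2.

2


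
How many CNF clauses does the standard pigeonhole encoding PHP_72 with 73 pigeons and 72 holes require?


The PHP encoding has two parts:
1) At-least-one-hole clauses: 73 (one per pigeon, each with 72 literals).
2) At-most-one-pigeon-per-hole clauses: 72 holes * C(73,2) = 72 * 2628 = 189216.
Total clauses = 73 + 189216 = 189289.

189289


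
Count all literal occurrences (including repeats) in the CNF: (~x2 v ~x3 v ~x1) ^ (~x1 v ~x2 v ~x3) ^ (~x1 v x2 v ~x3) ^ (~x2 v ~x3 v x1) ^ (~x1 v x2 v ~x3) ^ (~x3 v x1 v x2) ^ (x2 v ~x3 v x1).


Clause lengths: 3, 3, 3, 3, 3, 3, 3.
Sum = 3 + 3 + 3 + 3 + 3 + 3 + 3 = 21.

21


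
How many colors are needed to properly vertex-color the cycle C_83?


An odd cycle cannot be 2-colored: alternating two colors around the cycle returns to the start with a conflict.
Since 83 is odd, three colors are required (and three suffice).
Chromatic number = 3.

3


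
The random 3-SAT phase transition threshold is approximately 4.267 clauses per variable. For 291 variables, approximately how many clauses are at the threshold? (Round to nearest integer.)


The 3-SAT phase transition occurs at approximately 4.267 clauses per variable.
m = 4.267 * 291 = 1241.697.
Rounded to nearest integer: 1242.

1242


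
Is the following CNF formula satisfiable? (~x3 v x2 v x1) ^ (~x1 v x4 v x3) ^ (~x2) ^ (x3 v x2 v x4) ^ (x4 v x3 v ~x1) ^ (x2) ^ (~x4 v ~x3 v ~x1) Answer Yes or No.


Check all 16 possible truth assignments.
Number of satisfying assignments found: 0.
The formula is unsatisfiable.

No


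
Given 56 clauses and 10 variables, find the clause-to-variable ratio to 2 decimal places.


Clause-to-variable ratio = clauses / variables.
56 / 10 = 5.6.

5.6


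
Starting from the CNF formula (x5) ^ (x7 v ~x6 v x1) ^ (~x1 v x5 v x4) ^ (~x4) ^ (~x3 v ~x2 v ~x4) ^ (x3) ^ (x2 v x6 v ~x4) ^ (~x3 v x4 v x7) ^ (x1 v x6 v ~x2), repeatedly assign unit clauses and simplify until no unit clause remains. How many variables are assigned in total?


Unit propagation repeatedly assigns the literal in any unit clause, then simplifies.
Assignments in order: x5 = T, x4 = F, x3 = T, x7 = T.
No further unit clauses remain.
Total variables assigned = 4.

4


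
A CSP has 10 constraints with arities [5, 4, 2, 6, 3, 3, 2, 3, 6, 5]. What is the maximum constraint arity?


The arities are: 5, 4, 2, 6, 3, 3, 2, 3, 6, 5.
Scan for the maximum value.
Maximum arity = 6.

6


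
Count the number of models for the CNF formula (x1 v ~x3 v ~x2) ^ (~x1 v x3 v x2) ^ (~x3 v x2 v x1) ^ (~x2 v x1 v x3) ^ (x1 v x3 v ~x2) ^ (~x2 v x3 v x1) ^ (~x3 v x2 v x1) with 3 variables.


Enumerate all 8 truth assignments over 3 variables.
Test each against every clause.
Satisfying assignments found: 4.

4


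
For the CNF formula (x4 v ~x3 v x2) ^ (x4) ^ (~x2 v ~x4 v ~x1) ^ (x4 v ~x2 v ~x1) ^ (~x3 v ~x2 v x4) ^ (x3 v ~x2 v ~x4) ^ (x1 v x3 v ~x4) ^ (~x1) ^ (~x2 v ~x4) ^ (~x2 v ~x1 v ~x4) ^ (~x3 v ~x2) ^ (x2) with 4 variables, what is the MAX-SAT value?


Enumerate all 16 truth assignments.
For each, count how many of the 12 clauses are satisfied.
The formula is not fully satisfiable, so the maximum is below 12.
Maximum simultaneously satisfiable clauses = 11.

11


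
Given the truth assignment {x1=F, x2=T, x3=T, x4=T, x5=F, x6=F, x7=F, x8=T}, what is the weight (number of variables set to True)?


The weight is the number of variables assigned True.
True variables: x2, x3, x4, x8.
Weight = 4.

4


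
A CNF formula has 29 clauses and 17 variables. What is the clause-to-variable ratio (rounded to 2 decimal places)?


Clause-to-variable ratio = clauses / variables.
29 / 17 = 1.71.

1.71


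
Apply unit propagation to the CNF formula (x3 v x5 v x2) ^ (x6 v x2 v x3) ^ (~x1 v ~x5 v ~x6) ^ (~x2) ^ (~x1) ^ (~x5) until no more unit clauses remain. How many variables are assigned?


Unit propagation repeatedly assigns the literal in any unit clause, then simplifies.
Assignments in order: x2 = F, x1 = F, x5 = F, x3 = T.
No further unit clauses remain.
Total variables assigned = 4.

4


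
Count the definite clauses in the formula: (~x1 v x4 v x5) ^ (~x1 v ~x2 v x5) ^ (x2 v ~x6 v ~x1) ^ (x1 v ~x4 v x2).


A definite clause has exactly one positive literal.
Clause 1: 2 positive -> not definite
Clause 2: 1 positive -> definite
Clause 3: 1 positive -> definite
Clause 4: 2 positive -> not definite
Definite clause count = 2.

2


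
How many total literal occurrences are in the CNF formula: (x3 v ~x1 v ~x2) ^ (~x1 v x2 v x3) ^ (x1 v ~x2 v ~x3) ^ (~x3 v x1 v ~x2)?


Clause lengths: 3, 3, 3, 3.
Sum = 3 + 3 + 3 + 3 = 12.

12


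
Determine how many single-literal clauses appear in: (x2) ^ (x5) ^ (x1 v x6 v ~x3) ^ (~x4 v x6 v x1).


A unit clause contains exactly one literal.
Unit clauses found: (x2), (x5).
Count = 2.

2


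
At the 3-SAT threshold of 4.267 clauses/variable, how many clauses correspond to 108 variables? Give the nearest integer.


The 3-SAT phase transition occurs at approximately 4.267 clauses per variable.
m = 4.267 * 108 = 460.836.
Rounded to nearest integer: 461.

461


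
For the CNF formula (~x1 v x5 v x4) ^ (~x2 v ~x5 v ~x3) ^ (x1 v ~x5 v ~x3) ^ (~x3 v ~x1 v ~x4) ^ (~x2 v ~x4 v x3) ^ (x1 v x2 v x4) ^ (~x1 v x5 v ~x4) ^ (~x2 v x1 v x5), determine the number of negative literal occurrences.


Scan each clause for negated literals.
Clause 1: 1 negative; Clause 2: 3 negative; Clause 3: 2 negative; Clause 4: 3 negative; Clause 5: 2 negative; Clause 6: 0 negative; Clause 7: 2 negative; Clause 8: 1 negative.
Total negative literal occurrences = 14.

14


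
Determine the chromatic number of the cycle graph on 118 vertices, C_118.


A cycle on an even number of vertices is bipartite: alternate two colors around the cycle.
Since 118 is even, two colors suffice, and at least two are needed because the graph has edges.
Chromatic number = 2.

2


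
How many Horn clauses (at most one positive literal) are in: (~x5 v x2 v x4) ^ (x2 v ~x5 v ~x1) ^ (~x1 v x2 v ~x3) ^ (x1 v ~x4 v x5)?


A Horn clause has at most one positive literal.
Clause 1: 2 positive lit(s) -> not Horn
Clause 2: 1 positive lit(s) -> Horn
Clause 3: 1 positive lit(s) -> Horn
Clause 4: 2 positive lit(s) -> not Horn
Total Horn clauses = 2.

2


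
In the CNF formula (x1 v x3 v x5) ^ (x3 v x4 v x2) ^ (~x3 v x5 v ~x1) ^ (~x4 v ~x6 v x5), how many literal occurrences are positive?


Scan each clause for unnegated literals.
Clause 1: 3 positive; Clause 2: 3 positive; Clause 3: 1 positive; Clause 4: 1 positive.
Total positive literal occurrences = 8.

8


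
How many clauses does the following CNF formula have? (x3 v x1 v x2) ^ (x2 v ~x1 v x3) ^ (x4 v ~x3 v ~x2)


Each group enclosed in parentheses joined by ^ is one clause.
Counting the conjuncts: 3 clauses.

3


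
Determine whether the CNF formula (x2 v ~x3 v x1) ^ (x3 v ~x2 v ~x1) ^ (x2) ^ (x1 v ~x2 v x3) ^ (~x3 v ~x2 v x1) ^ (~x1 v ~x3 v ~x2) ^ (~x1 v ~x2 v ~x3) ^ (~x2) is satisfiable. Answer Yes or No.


Check all 8 possible truth assignments.
Number of satisfying assignments found: 0.
The formula is unsatisfiable.

No


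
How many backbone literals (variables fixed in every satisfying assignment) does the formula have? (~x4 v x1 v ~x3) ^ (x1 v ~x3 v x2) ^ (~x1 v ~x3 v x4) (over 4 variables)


Find all satisfying assignments: 11 model(s).
Check which variables have the same value in every model.
No variable is fixed across all models.
Backbone size = 0.

0


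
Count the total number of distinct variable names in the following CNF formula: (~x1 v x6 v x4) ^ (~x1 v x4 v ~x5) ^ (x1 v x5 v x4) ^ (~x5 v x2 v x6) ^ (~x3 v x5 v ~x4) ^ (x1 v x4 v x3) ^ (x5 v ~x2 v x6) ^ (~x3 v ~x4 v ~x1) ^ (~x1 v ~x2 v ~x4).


Identify each distinct variable in the formula.
Variables found: x1, x2, x3, x4, x5, x6.
Total distinct variables = 6.

6


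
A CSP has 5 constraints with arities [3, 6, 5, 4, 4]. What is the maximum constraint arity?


The arities are: 3, 6, 5, 4, 4.
Scan for the maximum value.
Maximum arity = 6.

6


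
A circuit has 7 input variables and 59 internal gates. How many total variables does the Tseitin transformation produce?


The Tseitin transformation introduces one auxiliary variable per gate.
Total variables = inputs + gates = 7 + 59 = 66.

66


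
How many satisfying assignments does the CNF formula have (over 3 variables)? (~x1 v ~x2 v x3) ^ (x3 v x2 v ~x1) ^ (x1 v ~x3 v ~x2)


Enumerate all 8 truth assignments over 3 variables.
Test each against every clause.
Satisfying assignments found: 5.

5


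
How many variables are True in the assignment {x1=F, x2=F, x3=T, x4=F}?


The weight is the number of variables assigned True.
True variables: x3.
Weight = 1.

1


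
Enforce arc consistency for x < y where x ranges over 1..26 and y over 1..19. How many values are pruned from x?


For the constraint x < y, x needs a supporting value in y's domain.
x can be at most 18 (one less than y's maximum).
Valid x values from domain: 18 out of 26.
Pruned = 26 - 18 = 8.

8


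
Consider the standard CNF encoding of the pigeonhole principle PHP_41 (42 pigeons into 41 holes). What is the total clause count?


The PHP encoding has two parts:
1) At-least-one-hole clauses: 42 (one per pigeon, each with 41 literals).
2) At-most-one-pigeon-per-hole clauses: 41 holes * C(42,2) = 41 * 861 = 35301.
Total clauses = 42 + 35301 = 35343.

35343


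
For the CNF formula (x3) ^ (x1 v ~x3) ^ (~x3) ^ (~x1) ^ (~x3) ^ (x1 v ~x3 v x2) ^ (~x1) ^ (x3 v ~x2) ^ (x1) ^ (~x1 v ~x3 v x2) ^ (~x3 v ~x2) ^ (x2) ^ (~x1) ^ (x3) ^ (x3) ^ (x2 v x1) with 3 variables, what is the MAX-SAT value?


Enumerate all 8 truth assignments.
For each, count how many of the 16 clauses are satisfied.
The formula is not fully satisfiable, so the maximum is below 16.
Maximum simultaneously satisfiable clauses = 11.

11


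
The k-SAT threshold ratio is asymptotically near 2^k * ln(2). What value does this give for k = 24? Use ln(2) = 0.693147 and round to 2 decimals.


Using the asymptotic formula: threshold ~ 2^k * ln(2).
2^24 = 16777216.
16777216 * 0.693147 = 11629076.94.

11629076.94


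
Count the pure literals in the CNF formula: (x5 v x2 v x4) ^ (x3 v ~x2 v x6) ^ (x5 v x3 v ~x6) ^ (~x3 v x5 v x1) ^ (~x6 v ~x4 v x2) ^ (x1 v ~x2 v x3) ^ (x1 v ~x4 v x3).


A pure literal appears in only one polarity across all clauses.
Pure literals: x1 (positive only), x5 (positive only).
Count = 2.

2


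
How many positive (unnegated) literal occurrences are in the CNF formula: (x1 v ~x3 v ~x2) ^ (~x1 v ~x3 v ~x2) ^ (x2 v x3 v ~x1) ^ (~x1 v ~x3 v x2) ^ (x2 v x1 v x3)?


Scan each clause for unnegated literals.
Clause 1: 1 positive; Clause 2: 0 positive; Clause 3: 2 positive; Clause 4: 1 positive; Clause 5: 3 positive.
Total positive literal occurrences = 7.

7


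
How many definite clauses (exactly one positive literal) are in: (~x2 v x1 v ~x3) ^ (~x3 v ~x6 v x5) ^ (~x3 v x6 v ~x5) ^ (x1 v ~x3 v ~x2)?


A definite clause has exactly one positive literal.
Clause 1: 1 positive -> definite
Clause 2: 1 positive -> definite
Clause 3: 1 positive -> definite
Clause 4: 1 positive -> definite
Definite clause count = 4.

4


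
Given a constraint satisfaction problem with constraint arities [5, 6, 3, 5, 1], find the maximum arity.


The arities are: 5, 6, 3, 5, 1.
Scan for the maximum value.
Maximum arity = 6.

6


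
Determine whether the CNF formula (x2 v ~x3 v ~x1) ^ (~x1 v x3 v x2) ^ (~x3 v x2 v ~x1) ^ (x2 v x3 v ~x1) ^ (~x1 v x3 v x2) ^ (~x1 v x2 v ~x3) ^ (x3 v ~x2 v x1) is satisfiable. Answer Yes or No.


Check all 8 possible truth assignments.
Number of satisfying assignments found: 5.
The formula is satisfiable.

Yes


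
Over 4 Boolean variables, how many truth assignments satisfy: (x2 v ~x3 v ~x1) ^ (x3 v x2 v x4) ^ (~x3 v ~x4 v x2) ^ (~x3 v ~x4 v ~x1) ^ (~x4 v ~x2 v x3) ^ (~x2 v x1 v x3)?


Enumerate all 16 truth assignments over 4 variables.
Test each against every clause.
Satisfying assignments found: 7.

7


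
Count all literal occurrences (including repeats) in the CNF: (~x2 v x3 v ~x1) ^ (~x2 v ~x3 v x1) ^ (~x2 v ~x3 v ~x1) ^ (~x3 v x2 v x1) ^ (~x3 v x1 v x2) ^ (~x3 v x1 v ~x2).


Clause lengths: 3, 3, 3, 3, 3, 3.
Sum = 3 + 3 + 3 + 3 + 3 + 3 = 18.

18


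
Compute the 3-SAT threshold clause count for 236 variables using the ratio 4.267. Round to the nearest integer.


The 3-SAT phase transition occurs at approximately 4.267 clauses per variable.
m = 4.267 * 236 = 1007.012.
Rounded to nearest integer: 1007.

1007


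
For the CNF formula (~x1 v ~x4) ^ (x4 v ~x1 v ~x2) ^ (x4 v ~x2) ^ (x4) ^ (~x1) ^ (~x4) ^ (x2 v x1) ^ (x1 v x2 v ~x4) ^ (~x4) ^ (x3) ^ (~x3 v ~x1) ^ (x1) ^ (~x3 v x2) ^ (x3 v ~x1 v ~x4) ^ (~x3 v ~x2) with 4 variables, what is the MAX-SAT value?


Enumerate all 16 truth assignments.
For each, count how many of the 15 clauses are satisfied.
The formula is not fully satisfiable, so the maximum is below 15.
Maximum simultaneously satisfiable clauses = 12.

12


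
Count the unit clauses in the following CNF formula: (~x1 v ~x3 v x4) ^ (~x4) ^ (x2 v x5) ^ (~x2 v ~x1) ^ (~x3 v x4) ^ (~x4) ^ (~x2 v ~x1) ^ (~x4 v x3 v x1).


A unit clause contains exactly one literal.
Unit clauses found: (~x4), (~x4).
Count = 2.

2


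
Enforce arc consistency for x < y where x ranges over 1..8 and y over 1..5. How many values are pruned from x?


For the constraint x < y, x needs a supporting value in y's domain.
x can be at most 4 (one less than y's maximum).
Valid x values from domain: 4 out of 8.
Pruned = 8 - 4 = 4.

4


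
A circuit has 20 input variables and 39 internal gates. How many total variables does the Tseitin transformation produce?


The Tseitin transformation introduces one auxiliary variable per gate.
Total variables = inputs + gates = 20 + 39 = 59.

59


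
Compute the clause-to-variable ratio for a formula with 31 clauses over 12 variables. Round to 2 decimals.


Clause-to-variable ratio = clauses / variables.
31 / 12 = 2.58.

2.58


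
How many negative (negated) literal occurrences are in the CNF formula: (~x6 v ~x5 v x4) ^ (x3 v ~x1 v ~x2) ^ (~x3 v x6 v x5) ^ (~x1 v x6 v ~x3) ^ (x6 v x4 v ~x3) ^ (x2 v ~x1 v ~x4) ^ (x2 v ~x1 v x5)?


Scan each clause for negated literals.
Clause 1: 2 negative; Clause 2: 2 negative; Clause 3: 1 negative; Clause 4: 2 negative; Clause 5: 1 negative; Clause 6: 2 negative; Clause 7: 1 negative.
Total negative literal occurrences = 11.

11


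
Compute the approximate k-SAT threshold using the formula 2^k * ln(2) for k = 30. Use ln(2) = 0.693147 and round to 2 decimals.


Using the asymptotic formula: threshold ~ 2^k * ln(2).
2^30 = 1073741824.
1073741824 * 0.693147 = 744260924.08.

744260924.08


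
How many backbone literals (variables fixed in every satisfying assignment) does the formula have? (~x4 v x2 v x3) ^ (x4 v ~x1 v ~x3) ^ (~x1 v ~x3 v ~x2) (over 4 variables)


Find all satisfying assignments: 11 model(s).
Check which variables have the same value in every model.
No variable is fixed across all models.
Backbone size = 0.

0


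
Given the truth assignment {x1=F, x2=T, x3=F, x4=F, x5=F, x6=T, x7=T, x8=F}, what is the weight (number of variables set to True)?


The weight is the number of variables assigned True.
True variables: x2, x6, x7.
Weight = 3.

3


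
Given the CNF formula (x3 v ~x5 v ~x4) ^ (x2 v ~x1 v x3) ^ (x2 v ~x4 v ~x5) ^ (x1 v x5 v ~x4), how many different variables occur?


Identify each distinct variable in the formula.
Variables found: x1, x2, x3, x4, x5.
Total distinct variables = 5.

5


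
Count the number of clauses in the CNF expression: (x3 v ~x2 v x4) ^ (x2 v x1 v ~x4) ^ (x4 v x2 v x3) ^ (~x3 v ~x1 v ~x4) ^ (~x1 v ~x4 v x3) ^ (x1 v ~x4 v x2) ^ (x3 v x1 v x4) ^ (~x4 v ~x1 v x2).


Each group enclosed in parentheses joined by ^ is one clause.
Counting the conjuncts: 8 clauses.

8


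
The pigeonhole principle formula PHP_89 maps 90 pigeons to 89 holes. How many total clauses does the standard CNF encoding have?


The PHP encoding has two parts:
1) At-least-one-hole clauses: 90 (one per pigeon, each with 89 literals).
2) At-most-one-pigeon-per-hole clauses: 89 holes * C(90,2) = 89 * 4005 = 356445.
Total clauses = 90 + 356445 = 356535.

356535


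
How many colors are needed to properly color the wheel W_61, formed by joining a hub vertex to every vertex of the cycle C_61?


W_61 consists of the cycle C_61 together with a hub vertex adjacent to every cycle vertex.
The cycle C_61 needs 3 colors (odd cycle -> 3).
The hub is adjacent to every cycle vertex, so it must receive a new color distinct from all of them.
Chromatic number = 3 + 1 = 4.

4


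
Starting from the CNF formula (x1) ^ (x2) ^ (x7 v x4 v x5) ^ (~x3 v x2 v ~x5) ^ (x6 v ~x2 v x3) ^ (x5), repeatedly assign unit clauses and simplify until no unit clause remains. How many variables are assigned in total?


Unit propagation repeatedly assigns the literal in any unit clause, then simplifies.
Assignments in order: x1 = T, x2 = T, x5 = T.
No further unit clauses remain.
Total variables assigned = 3.

3


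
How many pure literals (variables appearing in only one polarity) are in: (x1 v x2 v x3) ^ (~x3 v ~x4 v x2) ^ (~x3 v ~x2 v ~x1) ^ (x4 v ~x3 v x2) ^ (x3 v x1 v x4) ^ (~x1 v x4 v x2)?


A pure literal appears in only one polarity across all clauses.
No pure literals found.
Count = 0.

0


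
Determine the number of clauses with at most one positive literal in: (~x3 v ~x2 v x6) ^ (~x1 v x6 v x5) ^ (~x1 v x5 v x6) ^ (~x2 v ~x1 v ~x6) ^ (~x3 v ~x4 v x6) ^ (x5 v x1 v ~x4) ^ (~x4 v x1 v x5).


A Horn clause has at most one positive literal.
Clause 1: 1 positive lit(s) -> Horn
Clause 2: 2 positive lit(s) -> not Horn
Clause 3: 2 positive lit(s) -> not Horn
Clause 4: 0 positive lit(s) -> Horn
Clause 5: 1 positive lit(s) -> Horn
Clause 6: 2 positive lit(s) -> not Horn
Clause 7: 2 positive lit(s) -> not Horn
Total Horn clauses = 3.

3


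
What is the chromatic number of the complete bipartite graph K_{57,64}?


K_{57,64} is bipartite by definition: the two parts are independent sets, with every edge crossing between them.
Color all vertices in one part with color 1 and all vertices in the other part with color 2.
Since the graph has at least one edge, one color does not suffice.
Chromatic number = 2.

2


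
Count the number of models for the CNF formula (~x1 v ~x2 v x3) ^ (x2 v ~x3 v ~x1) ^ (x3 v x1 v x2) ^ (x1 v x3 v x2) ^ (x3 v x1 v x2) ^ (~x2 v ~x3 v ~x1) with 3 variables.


Enumerate all 8 truth assignments over 3 variables.
Test each against every clause.
Satisfying assignments found: 4.

4


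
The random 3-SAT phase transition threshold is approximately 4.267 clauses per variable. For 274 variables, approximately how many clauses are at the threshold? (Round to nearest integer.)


The 3-SAT phase transition occurs at approximately 4.267 clauses per variable.
m = 4.267 * 274 = 1169.158.
Rounded to nearest integer: 1169.

1169


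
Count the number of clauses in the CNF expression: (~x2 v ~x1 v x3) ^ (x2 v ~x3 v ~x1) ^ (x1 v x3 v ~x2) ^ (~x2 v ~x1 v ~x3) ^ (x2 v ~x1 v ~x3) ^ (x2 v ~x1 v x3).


Each group enclosed in parentheses joined by ^ is one clause.
Counting the conjuncts: 6 clauses.

6


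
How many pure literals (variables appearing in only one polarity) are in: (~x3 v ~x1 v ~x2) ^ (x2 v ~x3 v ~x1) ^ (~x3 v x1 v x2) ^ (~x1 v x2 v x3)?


A pure literal appears in only one polarity across all clauses.
No pure literals found.
Count = 0.

0


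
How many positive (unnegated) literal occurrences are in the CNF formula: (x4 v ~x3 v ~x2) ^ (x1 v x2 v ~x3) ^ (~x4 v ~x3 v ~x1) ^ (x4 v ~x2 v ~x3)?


Scan each clause for unnegated literals.
Clause 1: 1 positive; Clause 2: 2 positive; Clause 3: 0 positive; Clause 4: 1 positive.
Total positive literal occurrences = 4.

4


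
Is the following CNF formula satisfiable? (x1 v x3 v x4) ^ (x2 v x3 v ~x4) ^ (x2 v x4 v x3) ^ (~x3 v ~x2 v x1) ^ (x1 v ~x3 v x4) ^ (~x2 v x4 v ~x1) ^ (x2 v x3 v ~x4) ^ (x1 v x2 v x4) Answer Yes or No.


Check all 16 possible truth assignments.
Number of satisfying assignments found: 6.
The formula is satisfiable.

Yes


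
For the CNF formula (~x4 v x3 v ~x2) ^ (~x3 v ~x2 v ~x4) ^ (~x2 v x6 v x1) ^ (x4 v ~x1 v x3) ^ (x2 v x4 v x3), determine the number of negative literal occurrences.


Scan each clause for negated literals.
Clause 1: 2 negative; Clause 2: 3 negative; Clause 3: 1 negative; Clause 4: 1 negative; Clause 5: 0 negative.
Total negative literal occurrences = 7.

7


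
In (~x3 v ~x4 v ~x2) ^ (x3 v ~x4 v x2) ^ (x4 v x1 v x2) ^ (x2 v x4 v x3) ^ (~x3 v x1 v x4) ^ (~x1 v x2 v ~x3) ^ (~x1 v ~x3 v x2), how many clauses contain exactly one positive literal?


A definite clause has exactly one positive literal.
Clause 1: 0 positive -> not definite
Clause 2: 2 positive -> not definite
Clause 3: 3 positive -> not definite
Clause 4: 3 positive -> not definite
Clause 5: 2 positive -> not definite
Clause 6: 1 positive -> definite
Clause 7: 1 positive -> definite
Definite clause count = 2.

2


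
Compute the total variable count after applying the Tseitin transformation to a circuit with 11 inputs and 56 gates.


The Tseitin transformation introduces one auxiliary variable per gate.
Total variables = inputs + gates = 11 + 56 = 67.

67


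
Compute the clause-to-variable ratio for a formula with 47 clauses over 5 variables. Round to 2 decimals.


Clause-to-variable ratio = clauses / variables.
47 / 5 = 9.4.

9.4


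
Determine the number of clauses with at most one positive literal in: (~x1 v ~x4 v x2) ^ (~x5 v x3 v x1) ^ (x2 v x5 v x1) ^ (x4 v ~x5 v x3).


A Horn clause has at most one positive literal.
Clause 1: 1 positive lit(s) -> Horn
Clause 2: 2 positive lit(s) -> not Horn
Clause 3: 3 positive lit(s) -> not Horn
Clause 4: 2 positive lit(s) -> not Horn
Total Horn clauses = 1.

1


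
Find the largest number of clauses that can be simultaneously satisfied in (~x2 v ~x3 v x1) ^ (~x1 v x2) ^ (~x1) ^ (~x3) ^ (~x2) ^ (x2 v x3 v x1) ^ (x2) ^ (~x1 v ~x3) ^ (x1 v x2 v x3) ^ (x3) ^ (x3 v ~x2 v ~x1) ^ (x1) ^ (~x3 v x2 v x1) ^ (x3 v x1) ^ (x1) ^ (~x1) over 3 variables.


Enumerate all 8 truth assignments.
For each, count how many of the 16 clauses are satisfied.
The formula is not fully satisfiable, so the maximum is below 16.
Maximum simultaneously satisfiable clauses = 11.

11


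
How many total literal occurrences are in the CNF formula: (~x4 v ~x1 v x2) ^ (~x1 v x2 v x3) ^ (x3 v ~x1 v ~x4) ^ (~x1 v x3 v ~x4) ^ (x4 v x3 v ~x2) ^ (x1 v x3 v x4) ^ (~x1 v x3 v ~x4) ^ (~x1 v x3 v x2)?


Clause lengths: 3, 3, 3, 3, 3, 3, 3, 3.
Sum = 3 + 3 + 3 + 3 + 3 + 3 + 3 + 3 = 24.

24


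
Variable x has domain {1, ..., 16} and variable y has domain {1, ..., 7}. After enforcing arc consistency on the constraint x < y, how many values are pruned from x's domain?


For the constraint x < y, x needs a supporting value in y's domain.
x can be at most 6 (one less than y's maximum).
Valid x values from domain: 6 out of 16.
Pruned = 16 - 6 = 10.

10


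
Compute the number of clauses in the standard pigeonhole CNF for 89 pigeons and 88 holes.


The PHP encoding has two parts:
1) At-least-one-hole clauses: 89 (one per pigeon, each with 88 literals).
2) At-most-one-pigeon-per-hole clauses: 88 holes * C(89,2) = 88 * 3916 = 344608.
Total clauses = 89 + 344608 = 344697.

344697


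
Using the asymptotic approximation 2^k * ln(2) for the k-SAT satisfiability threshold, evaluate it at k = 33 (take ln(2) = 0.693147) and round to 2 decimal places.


Using the asymptotic formula: threshold ~ 2^k * ln(2).
2^33 = 8589934592.
8589934592 * 0.693147 = 5954087392.64.

5954087392.64


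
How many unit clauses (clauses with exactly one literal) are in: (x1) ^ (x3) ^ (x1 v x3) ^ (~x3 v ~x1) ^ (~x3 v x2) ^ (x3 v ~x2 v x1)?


A unit clause contains exactly one literal.
Unit clauses found: (x1), (x3).
Count = 2.

2


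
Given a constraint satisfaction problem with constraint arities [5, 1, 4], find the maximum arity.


The arities are: 5, 1, 4.
Scan for the maximum value.
Maximum arity = 5.

5


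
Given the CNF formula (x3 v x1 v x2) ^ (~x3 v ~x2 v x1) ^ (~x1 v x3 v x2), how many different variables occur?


Identify each distinct variable in the formula.
Variables found: x1, x2, x3.
Total distinct variables = 3.

3


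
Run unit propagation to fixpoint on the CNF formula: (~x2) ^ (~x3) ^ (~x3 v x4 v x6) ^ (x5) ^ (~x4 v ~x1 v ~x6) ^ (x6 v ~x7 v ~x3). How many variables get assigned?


Unit propagation repeatedly assigns the literal in any unit clause, then simplifies.
Assignments in order: x2 = F, x3 = F, x5 = T.
No further unit clauses remain.
Total variables assigned = 3.

3


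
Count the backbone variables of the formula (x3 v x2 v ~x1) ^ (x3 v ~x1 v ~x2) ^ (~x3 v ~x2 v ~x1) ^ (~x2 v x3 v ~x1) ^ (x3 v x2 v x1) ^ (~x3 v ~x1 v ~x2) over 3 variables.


Find all satisfying assignments: 4 model(s).
Check which variables have the same value in every model.
No variable is fixed across all models.
Backbone size = 0.

0


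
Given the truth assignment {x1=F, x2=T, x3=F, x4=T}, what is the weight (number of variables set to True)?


The weight is the number of variables assigned True.
True variables: x2, x4.
Weight = 2.

2


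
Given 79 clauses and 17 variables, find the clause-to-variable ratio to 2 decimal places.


Clause-to-variable ratio = clauses / variables.
79 / 17 = 4.65.

4.65


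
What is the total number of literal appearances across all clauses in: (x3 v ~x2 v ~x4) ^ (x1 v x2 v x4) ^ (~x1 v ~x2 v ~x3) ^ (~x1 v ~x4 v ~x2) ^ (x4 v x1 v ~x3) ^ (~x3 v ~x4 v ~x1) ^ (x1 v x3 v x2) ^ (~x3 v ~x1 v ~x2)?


Clause lengths: 3, 3, 3, 3, 3, 3, 3, 3.
Sum = 3 + 3 + 3 + 3 + 3 + 3 + 3 + 3 = 24.

24


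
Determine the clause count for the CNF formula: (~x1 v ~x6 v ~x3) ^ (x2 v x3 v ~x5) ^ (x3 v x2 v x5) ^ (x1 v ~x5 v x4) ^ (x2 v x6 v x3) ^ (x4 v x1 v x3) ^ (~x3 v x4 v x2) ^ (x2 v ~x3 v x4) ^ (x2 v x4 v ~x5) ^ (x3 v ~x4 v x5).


Each group enclosed in parentheses joined by ^ is one clause.
Counting the conjuncts: 10 clauses.

10


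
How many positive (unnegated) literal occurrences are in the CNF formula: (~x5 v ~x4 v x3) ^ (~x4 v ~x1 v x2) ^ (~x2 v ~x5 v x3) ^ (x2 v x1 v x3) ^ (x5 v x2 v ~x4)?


Scan each clause for unnegated literals.
Clause 1: 1 positive; Clause 2: 1 positive; Clause 3: 1 positive; Clause 4: 3 positive; Clause 5: 2 positive.
Total positive literal occurrences = 8.

8


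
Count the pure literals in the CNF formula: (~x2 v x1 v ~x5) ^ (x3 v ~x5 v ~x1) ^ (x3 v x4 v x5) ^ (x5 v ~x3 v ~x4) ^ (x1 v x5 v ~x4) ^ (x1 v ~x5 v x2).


A pure literal appears in only one polarity across all clauses.
No pure literals found.
Count = 0.

0


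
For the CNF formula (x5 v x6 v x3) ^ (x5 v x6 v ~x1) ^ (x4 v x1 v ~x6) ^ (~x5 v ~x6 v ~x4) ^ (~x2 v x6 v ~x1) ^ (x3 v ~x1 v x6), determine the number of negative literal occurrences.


Scan each clause for negated literals.
Clause 1: 0 negative; Clause 2: 1 negative; Clause 3: 1 negative; Clause 4: 3 negative; Clause 5: 2 negative; Clause 6: 1 negative.
Total negative literal occurrences = 8.

8


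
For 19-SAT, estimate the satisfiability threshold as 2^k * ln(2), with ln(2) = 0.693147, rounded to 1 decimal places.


Using the asymptotic formula: threshold ~ 2^k * ln(2).
2^19 = 524288.
524288 * 0.693147 = 363408.7.

363408.7


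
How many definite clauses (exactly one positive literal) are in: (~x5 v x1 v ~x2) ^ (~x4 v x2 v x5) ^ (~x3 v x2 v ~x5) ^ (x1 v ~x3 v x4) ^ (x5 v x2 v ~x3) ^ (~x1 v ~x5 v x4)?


A definite clause has exactly one positive literal.
Clause 1: 1 positive -> definite
Clause 2: 2 positive -> not definite
Clause 3: 1 positive -> definite
Clause 4: 2 positive -> not definite
Clause 5: 2 positive -> not definite
Clause 6: 1 positive -> definite
Definite clause count = 3.

3


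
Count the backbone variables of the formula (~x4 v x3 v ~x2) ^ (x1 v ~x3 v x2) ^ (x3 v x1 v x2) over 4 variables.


Find all satisfying assignments: 10 model(s).
Check which variables have the same value in every model.
No variable is fixed across all models.
Backbone size = 0.

0


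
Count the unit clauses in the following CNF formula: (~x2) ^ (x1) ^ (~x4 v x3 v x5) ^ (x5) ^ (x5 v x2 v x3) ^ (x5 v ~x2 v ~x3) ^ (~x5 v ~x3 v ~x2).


A unit clause contains exactly one literal.
Unit clauses found: (~x2), (x1), (x5).
Count = 3.

3


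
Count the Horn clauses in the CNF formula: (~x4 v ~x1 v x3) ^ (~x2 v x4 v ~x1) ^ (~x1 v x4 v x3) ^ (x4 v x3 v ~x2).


A Horn clause has at most one positive literal.
Clause 1: 1 positive lit(s) -> Horn
Clause 2: 1 positive lit(s) -> Horn
Clause 3: 2 positive lit(s) -> not Horn
Clause 4: 2 positive lit(s) -> not Horn
Total Horn clauses = 2.

2


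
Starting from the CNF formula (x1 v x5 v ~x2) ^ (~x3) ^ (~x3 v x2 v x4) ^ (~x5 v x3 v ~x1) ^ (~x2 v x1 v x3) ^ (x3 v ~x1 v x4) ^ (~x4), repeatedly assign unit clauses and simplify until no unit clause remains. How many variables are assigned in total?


Unit propagation repeatedly assigns the literal in any unit clause, then simplifies.
Assignments in order: x3 = F, x4 = F, x1 = F, x2 = F.
No further unit clauses remain.
Total variables assigned = 4.

4


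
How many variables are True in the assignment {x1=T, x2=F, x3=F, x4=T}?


The weight is the number of variables assigned True.
True variables: x1, x4.
Weight = 2.

2


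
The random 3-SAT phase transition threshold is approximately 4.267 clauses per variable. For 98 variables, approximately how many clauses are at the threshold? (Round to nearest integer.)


The 3-SAT phase transition occurs at approximately 4.267 clauses per variable.
m = 4.267 * 98 = 418.166.
Rounded to nearest integer: 418.

418


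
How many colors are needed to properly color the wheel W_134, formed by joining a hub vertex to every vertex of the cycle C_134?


W_134 consists of the cycle C_134 together with a hub vertex adjacent to every cycle vertex.
The cycle C_134 needs 2 colors (even cycle -> 2).
The hub is adjacent to every cycle vertex, so it must receive a new color distinct from all of them.
Chromatic number = 2 + 1 = 3.

3


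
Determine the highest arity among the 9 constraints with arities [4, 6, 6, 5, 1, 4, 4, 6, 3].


The arities are: 4, 6, 6, 5, 1, 4, 4, 6, 3.
Scan for the maximum value.
Maximum arity = 6.

6


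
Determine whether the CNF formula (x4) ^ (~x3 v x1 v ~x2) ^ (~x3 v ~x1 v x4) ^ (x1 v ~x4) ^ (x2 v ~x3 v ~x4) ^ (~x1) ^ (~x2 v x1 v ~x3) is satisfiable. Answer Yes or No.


Check all 16 possible truth assignments.
Number of satisfying assignments found: 0.
The formula is unsatisfiable.

No


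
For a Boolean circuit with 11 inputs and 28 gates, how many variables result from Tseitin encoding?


The Tseitin transformation introduces one auxiliary variable per gate.
Total variables = inputs + gates = 11 + 28 = 39.

39


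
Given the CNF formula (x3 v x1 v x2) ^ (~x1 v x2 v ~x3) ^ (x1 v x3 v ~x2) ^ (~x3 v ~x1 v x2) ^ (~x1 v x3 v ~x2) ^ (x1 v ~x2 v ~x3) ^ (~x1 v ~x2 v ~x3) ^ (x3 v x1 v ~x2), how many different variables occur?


Identify each distinct variable in the formula.
Variables found: x1, x2, x3.
Total distinct variables = 3.

3


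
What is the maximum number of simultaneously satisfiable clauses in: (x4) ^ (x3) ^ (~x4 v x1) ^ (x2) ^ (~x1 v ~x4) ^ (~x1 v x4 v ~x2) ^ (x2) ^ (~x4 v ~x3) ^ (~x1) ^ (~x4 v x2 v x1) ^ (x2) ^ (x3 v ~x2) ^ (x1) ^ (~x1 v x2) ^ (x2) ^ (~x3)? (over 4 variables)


Enumerate all 16 truth assignments.
For each, count how many of the 16 clauses are satisfied.
The formula is not fully satisfiable, so the maximum is below 16.
Maximum simultaneously satisfiable clauses = 13.

13


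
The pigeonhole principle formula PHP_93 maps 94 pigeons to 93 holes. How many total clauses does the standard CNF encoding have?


The PHP encoding has two parts:
1) At-least-one-hole clauses: 94 (one per pigeon, each with 93 literals).
2) At-most-one-pigeon-per-hole clauses: 93 holes * C(94,2) = 93 * 4371 = 406503.
Total clauses = 94 + 406503 = 406597.

406597


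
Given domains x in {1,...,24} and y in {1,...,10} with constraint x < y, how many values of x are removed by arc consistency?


For the constraint x < y, x needs a supporting value in y's domain.
x can be at most 9 (one less than y's maximum).
Valid x values from domain: 9 out of 24.
Pruned = 24 - 9 = 15.

15


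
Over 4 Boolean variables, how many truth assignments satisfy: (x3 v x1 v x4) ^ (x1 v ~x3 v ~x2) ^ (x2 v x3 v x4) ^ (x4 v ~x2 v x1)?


Enumerate all 16 truth assignments over 4 variables.
Test each against every clause.
Satisfying assignments found: 11.

11


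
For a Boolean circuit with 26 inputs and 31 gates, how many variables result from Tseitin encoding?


The Tseitin transformation introduces one auxiliary variable per gate.
Total variables = inputs + gates = 26 + 31 = 57.

57
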